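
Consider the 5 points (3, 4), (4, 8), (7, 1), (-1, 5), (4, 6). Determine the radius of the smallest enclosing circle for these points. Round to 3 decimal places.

The minimum enclosing circle is determined by three boundary points: (4, 8), (7, 1), (-1, 5).
Their circumcentre is (36/11, 39/11) with r² = 2465/121.
The farthest remaining point (4, 6) is at distance² 793/121 ≤ 2465/121.
r = √(2465/121) ≈ 4.514.

4.514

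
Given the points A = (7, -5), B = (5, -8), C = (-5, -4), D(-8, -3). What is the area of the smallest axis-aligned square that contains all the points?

225

The bounding box has width 15 and height 5.
An axis-aligned square enclosing the set must have side ≥ max(width, height).
So the minimum side is max(15, 5) = 15.
Area = 15² = 225.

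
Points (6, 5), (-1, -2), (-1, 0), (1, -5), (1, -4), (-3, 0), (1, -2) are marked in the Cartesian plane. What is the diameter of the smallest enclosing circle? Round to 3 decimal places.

11.339

The minimum enclosing circle is determined by three boundary points: (6, 5), (1, -5), (-3, 0).
Their circumcentre is (69/26, 11/26) with r² = 10865/338.
The farthest remaining point (1, -4) is at distance² 7537/338 ≤ 10865/338.
Diameter = 2r = 2√(10865/338) ≈ 11.339.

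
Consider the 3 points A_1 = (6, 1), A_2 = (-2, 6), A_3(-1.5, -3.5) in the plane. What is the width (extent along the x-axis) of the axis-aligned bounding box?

8

max x = 6, min x = -2, so width = 8.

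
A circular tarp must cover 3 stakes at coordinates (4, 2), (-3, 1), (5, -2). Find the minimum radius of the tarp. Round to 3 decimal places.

4.272

Call the three points A, B, C in the order given.
Side lengths²: AB² = 50, AC² = 17, BC² = 73.
Since BC² = 73 ≥ 50 + 17 = 67, the angle opposite BC is not acute, so the smallest enclosing circle has BC as diameter.
Centre = midpoint of BC = (1, -0.5), r² = 73/4 = 18.25.
r = √(18.25) ≈ 4.272.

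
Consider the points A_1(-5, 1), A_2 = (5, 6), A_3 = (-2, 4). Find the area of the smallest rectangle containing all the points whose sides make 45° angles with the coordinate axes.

In coordinates u = x + y, v = x − y the rectangle is axis-aligned; the map (x,y)→(u,v) scales areas by 2.
u-values: -4, 11, 2; range = 11 − (-4) = 15.
v-values: -6, -1, -6; range = -1 − (-6) = 5.
Area = (15 × 5) / 2 = 37.5.

37.5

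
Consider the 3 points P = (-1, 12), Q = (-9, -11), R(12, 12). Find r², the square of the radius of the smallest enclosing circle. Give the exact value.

Side lengths²: PQ² = 593, PR² = 169, QR² = 970.
Since QR² = 970 ≥ 593 + 169 = 762, the angle opposite QR is not acute, so the smallest enclosing circle has QR as diameter.
Centre = midpoint of QR = (1.5, 0.5), r² = 970/4 = 242.5.

242.5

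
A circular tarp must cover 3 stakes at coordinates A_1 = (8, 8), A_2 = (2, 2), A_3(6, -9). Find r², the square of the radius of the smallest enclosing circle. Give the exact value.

Side lengths²: A_1A_2² = 72, A_1A_3² = 293, A_2A_3² = 137.
Since A_1A_3² = 293 ≥ 137 + 72 = 209, the angle opposite A_1A_3 is not acute, so the smallest enclosing circle has A_1A_3 as diameter.
Centre = midpoint of A_1A_3 = (7, -0.5), r² = 293/4 = 73.25.

73.25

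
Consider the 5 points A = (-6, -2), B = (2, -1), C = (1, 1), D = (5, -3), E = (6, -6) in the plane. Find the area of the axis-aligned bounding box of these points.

84

x ranges over [-6, 6], width 12.
y ranges over [-6, 1], height 7.
Area = 12 × 7 = 84.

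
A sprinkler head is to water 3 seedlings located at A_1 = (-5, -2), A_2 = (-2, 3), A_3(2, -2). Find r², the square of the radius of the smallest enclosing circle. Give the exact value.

Side lengths²: A_1A_2² = 34, A_1A_3² = 49, A_2A_3² = 41.
Since A_1A_3² = 49 < 41 + 34 = 75, the triangle is acute, so the smallest enclosing circle is the circumcircle.
Circumcentre = (-1.5, -0.7), r² = 13.94.

13.94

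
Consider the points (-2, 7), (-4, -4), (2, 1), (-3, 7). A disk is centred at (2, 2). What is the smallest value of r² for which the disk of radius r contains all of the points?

The required radius is the distance from (2, 2) to the farthest point.
Squared distances: 41, 72, 1, 50.
Maximum is 72, attained at (-4, -4).

72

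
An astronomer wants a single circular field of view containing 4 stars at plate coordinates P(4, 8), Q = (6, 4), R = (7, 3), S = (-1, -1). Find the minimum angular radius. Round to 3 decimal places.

5.163

The minimum enclosing circle of a finite set is fixed by two of the points (as a diameter) or three (as a circumcircle).
The minimum enclosing circle is determined by three boundary points: P, R, S.
Their circumcentre is (24/13, 43/13) with r² = 4505/169.
The farthest remaining point Q is at distance² 2997/169 ≤ 4505/169.
r = √(4505/169) ≈ 5.163.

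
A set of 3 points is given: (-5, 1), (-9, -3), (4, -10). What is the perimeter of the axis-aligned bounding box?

48

Width = max x − min x = 4 − (-9) = 13.
Height = max y − min y = 1 − (-10) = 11.
Perimeter = 2(13 + 11) = 48.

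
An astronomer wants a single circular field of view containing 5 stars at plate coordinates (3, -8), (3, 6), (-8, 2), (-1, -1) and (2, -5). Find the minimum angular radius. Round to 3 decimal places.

7.909

The minimum enclosing circle of a finite set is fixed by two of the points (as a diameter) or three (as a circumcircle).
The minimum enclosing circle is determined by three boundary points: (3, -8), (3, 6), (-8, 2).
Their circumcentre is (-15/22, -1) with r² = 30277/484.
The farthest remaining point (2, -5) is at distance² 11225/484 ≤ 30277/484.
r = √(30277/484) ≈ 7.909.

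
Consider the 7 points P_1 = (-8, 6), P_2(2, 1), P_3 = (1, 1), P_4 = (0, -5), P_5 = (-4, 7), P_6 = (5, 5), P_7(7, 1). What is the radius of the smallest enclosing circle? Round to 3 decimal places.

7.931

A smallest enclosing disk is always determined by at most three of the input points on its boundary.
The minimum enclosing circle is determined by three boundary points: P_1, P_4, P_7.
Their circumcentre is (-0.7, 2.9) with r² = 62.9.
The farthest remaining point P_6 is at distance² 36.9 ≤ 62.9.
r = √(62.9) ≈ 7.931.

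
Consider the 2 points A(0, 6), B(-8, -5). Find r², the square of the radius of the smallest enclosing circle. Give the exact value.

The smallest circle enclosing two points has them as diameter endpoints.
Centre = midpoint = (-4, 0.5); r² = |AB|²/4 = 185/4 = 46.25.

46.25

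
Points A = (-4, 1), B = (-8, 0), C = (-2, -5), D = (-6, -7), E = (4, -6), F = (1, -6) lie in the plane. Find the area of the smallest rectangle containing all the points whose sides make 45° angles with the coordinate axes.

99

In coordinates u = x + y, v = x − y the rectangle is axis-aligned; the map (x,y)→(u,v) scales areas by 2.
u-values: -3, -8, -7, -13, -2, -5; range = -2 − (-13) = 11.
v-values: -5, -8, 3, 1, 10, 7; range = 10 − (-8) = 18.
Area = (11 × 18) / 2 = 99.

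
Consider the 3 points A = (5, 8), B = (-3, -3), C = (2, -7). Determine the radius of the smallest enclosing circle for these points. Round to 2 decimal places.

7.65

Side lengths²: AB² = 185, AC² = 234, BC² = 41.
Since AC² = 234 ≥ 185 + 41 = 226, the angle opposite AC is not acute, so the smallest enclosing circle has AC as diameter.
Centre = midpoint of AC = (3.5, 0.5), r² = 234/4 = 58.5.
r = √(58.5) ≈ 7.65.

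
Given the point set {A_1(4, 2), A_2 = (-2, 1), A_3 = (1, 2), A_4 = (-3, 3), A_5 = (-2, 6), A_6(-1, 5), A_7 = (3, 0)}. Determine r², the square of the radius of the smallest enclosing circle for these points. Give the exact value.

15.25

By Welzl's lemma the MEC is supported by two points (diametrically opposite) or three points (on a circumcircle).
The farthest pair is A_5–A_7 with squared distance 61. The circle on this segment as diameter has centre (0.5, 3) and r² = 61/4 = 15.25.
Check A_1: distance² to centre = 13.25 ≤ 15.25, so it lies inside.
All remaining points lie in this disk, and no smaller disk contains both endpoints, so this is the minimum enclosing circle.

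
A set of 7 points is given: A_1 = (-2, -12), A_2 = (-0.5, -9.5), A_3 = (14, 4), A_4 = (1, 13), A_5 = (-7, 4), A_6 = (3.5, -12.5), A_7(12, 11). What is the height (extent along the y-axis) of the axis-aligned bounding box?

25.5

max y = 13, min y = -12.5, so height = 25.5.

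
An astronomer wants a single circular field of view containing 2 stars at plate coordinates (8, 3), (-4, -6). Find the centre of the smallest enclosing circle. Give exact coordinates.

(2, -1.5)

The smallest circle enclosing two points has them as diameter endpoints.
Centre = midpoint = (2, -1.5); r² = |(8, 3)−(-4, -6)|²/4 = 225/4 = 56.25.
Centre = (2, -1.5).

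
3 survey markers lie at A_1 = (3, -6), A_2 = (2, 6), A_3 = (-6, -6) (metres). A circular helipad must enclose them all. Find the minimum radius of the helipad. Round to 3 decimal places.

7.236

Side lengths²: A_1A_2² = 145, A_1A_3² = 81, A_2A_3² = 208.
Since A_2A_3² = 208 < 145 + 81 = 226, the triangle is acute, so the smallest enclosing circle is the circumcircle.
Circumcentre = (-1.5, -1/3), r² = 1885/36.
r = √(1885/36) ≈ 7.236.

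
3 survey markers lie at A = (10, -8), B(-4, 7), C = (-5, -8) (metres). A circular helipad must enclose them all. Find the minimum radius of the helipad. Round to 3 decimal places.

10.282

Side lengths²: AB² = 421, AC² = 225, BC² = 226.
Since AB² = 421 < 226 + 225 = 451, the triangle is acute, so the smallest enclosing circle is the circumcircle.
Circumcentre = (2.5, -29/30), r² = 47573/450.
r = √(47573/450) ≈ 10.282.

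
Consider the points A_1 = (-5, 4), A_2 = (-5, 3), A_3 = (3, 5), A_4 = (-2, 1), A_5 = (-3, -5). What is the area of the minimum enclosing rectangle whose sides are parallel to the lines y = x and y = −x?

88

In coordinates u = x + y, v = x − y the rectangle is axis-aligned; the map (x,y)→(u,v) scales areas by 2.
u-values: -1, -2, 8, -1, -8; range = 8 − (-8) = 16.
v-values: -9, -8, -2, -3, 2; range = 2 − (-9) = 11.
Area = (16 × 11) / 2 = 88.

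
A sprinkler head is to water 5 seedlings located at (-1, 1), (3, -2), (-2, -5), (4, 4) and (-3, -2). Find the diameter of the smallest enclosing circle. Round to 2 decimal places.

The minimum enclosing circle of a finite set is fixed by two of the points (as a diameter) or three (as a circumcircle).
The farthest pair is (-2, -5)–(4, 4) with squared distance 117. The circle on this segment as diameter has centre (1, -0.5) and r² = 117/4 = 29.25.
Check (-1, 1): distance² to centre = 6.25 ≤ 29.25, so it lies inside.
All remaining points lie in this disk, and no smaller disk contains both endpoints, so this is the minimum enclosing circle.
Diameter = 2r = 2√(29.25) ≈ 10.82.

10.82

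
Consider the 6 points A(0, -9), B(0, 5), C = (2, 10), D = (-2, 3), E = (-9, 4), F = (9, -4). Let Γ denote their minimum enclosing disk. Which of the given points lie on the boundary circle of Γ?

The minimum enclosing circle of a finite set is fixed by two of the points (as a diameter) or three (as a circumcircle).
The minimum enclosing circle is determined by three boundary points: C, E, F.
Their circumcentre is (1/7, 9/28) with r² = 76145/784.
The farthest remaining point A is at distance² 68137/784 ≤ 76145/784.
The points at distance exactly r from the centre are C, E, F — 3 points.

C, E, F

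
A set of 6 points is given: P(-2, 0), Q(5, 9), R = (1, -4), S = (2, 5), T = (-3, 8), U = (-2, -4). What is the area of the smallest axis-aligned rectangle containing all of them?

x ranges over [-3, 5], width 8.
y ranges over [-4, 9], height 13.
Area = 8 × 13 = 104.

104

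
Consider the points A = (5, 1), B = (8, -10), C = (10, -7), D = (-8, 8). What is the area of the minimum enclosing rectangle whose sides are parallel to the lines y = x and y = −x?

136

In coordinates u = x + y, v = x − y the rectangle is axis-aligned; the map (x,y)→(u,v) scales areas by 2.
u-values: 6, -2, 3, 0; range = 6 − (-2) = 8.
v-values: 4, 18, 17, -16; range = 18 − (-16) = 34.
Area = (8 × 34) / 2 = 136.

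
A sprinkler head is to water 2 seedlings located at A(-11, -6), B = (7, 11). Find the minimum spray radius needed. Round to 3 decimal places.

The smallest circle enclosing two points has them as diameter endpoints.
Centre = midpoint = (-2, 2.5); r² = |AB|²/4 = 613/4 = 153.25.
r = √(153.25) ≈ 12.379.

12.379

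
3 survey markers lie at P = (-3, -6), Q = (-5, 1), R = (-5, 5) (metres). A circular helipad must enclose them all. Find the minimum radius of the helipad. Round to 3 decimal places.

5.590

Side lengths²: PQ² = 53, PR² = 125, QR² = 16.
Since PR² = 125 ≥ 53 + 16 = 69, the angle opposite PR is not acute, so the smallest enclosing circle has PR as diameter.
Centre = midpoint of PR = (-4, -0.5), r² = 125/4 = 31.25.
r = √(31.25) ≈ 5.590.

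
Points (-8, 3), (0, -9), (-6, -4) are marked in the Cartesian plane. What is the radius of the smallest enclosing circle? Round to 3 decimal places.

Call the three points A, B, C in the order given.
Side lengths²: AB² = 208, AC² = 53, BC² = 61.
Since AB² = 208 ≥ 61 + 53 = 114, the angle opposite AB is not acute, so the smallest enclosing circle has AB as diameter.
Centre = midpoint of AB = (-4, -3), r² = 208/4 = 52.
r = √52 ≈ 7.211.

7.211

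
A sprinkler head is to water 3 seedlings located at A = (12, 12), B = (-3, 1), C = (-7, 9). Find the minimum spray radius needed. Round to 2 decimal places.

Side lengths²: AB² = 346, AC² = 370, BC² = 80.
Since AC² = 370 < 346 + 80 = 426, the triangle is acute, so the smallest enclosing circle is the circumcircle.
Circumcentre = (113/41, 364/41), r² = 160025/1681.
r = √(160025/1681) ≈ 9.76.

9.76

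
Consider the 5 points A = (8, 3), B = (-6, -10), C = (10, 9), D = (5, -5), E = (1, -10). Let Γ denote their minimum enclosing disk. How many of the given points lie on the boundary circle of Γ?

A smallest enclosing disk is always determined by at most three of the input points on its boundary.
The farthest pair is B–C with squared distance 617. The circle on this segment as diameter has centre (2, -0.5) and r² = 617/4 = 154.25.
Check A: distance² to centre = 48.25 ≤ 154.25, so it lies inside.
All remaining points lie in this disk, and no smaller disk contains both endpoints, so this is the minimum enclosing circle.
The points at distance exactly r from the centre are B, C — 2 points.

2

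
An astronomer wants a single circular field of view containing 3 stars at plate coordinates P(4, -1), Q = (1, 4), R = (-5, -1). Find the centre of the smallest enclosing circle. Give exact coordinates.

(-0.5, -0.3)

Side lengths²: PQ² = 34, PR² = 81, QR² = 61.
Since PR² = 81 < 61 + 34 = 95, the triangle is acute, so the smallest enclosing circle is the circumcircle.
Circumcentre = (-0.5, -0.3), r² = 20.74.
Centre = (-0.5, -0.3).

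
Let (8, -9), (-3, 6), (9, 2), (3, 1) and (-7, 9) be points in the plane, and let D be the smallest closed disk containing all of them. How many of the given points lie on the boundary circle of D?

2

The farthest pair is (8, -9)–(-7, 9) with squared distance 549. The circle on this segment as diameter has centre (0.5, 0) and r² = 549/4 = 137.25.
Check (-3, 6): distance² to centre = 48.25 ≤ 137.25, so it lies inside.
All remaining points lie in this disk, and no smaller disk contains both endpoints, so this is the minimum enclosing circle.
The points at distance exactly r from the centre are (8, -9), (-7, 9) — 2 points.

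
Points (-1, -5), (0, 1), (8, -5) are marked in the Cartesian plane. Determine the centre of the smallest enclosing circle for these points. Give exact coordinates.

Call the three points A, B, C in the order given.
Side lengths²: AB² = 37, AC² = 81, BC² = 100.
Since BC² = 100 < 81 + 37 = 118, the triangle is acute, so the smallest enclosing circle is the circumcircle.
Circumcentre = (3.5, -8/3), r² = 925/36.
Centre = (3.5, -8/3).

(3.5, -8/3)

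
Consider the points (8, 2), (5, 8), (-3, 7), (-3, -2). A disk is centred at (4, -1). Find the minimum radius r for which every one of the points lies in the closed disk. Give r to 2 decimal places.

The required radius is the distance from (4, -1) to the farthest point.
Squared distances: 25, 82, 113, 50.
Maximum is 113, attained at (-3, 7).
r = √113 ≈ 10.63.

10.63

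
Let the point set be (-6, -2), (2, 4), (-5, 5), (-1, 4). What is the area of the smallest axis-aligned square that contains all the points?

The bounding box has width 8 and height 7.
An axis-aligned square enclosing the set must have side ≥ max(width, height).
So the minimum side is max(8, 7) = 8.
Area = 8² = 64.

64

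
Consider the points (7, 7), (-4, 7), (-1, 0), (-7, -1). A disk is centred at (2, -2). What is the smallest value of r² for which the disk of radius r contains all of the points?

The required radius is the distance from (2, -2) to the farthest point.
Squared distances: 106, 117, 13, 82.
Maximum is 117, attained at (-4, 7).

117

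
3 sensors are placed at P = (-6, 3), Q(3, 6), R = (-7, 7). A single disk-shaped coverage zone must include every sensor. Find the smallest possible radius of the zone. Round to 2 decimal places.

Side lengths²: PQ² = 90, PR² = 17, QR² = 101.
Since QR² = 101 < 90 + 17 = 107, the triangle is acute, so the smallest enclosing circle is the circumcircle.
Circumcentre = (-53/26, 159/26), r² = 8585/338.
r = √(8585/338) ≈ 5.04.

5.04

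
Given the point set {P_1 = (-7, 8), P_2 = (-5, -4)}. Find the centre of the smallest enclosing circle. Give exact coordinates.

The smallest circle enclosing two points has them as diameter endpoints.
Centre = midpoint = (-6, 2); r² = |P_1P_2|²/4 = 148/4 = 37.
Centre = (-6, 2).

(-6, 2)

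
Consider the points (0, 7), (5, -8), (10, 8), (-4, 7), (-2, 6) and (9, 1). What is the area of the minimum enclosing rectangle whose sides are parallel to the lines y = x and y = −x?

In coordinates u = x + y, v = x − y the rectangle is axis-aligned; the map (x,y)→(u,v) scales areas by 2.
u-values: 7, -3, 18, 3, 4, 10; range = 18 − (-3) = 21.
v-values: -7, 13, 2, -11, -8, 8; range = 13 − (-11) = 24.
Area = (21 × 24) / 2 = 252.

252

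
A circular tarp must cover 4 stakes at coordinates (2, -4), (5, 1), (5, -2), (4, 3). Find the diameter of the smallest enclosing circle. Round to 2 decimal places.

7.28

The farthest pair is (2, -4)–(4, 3) with squared distance 53. The circle on this segment as diameter has centre (3, -0.5) and r² = 53/4 = 13.25.
Check (5, 1): distance² to centre = 6.25 ≤ 13.25, so it lies inside.
All remaining points lie in this disk, and no smaller disk contains both endpoints, so this is the minimum enclosing circle.
Diameter = 2r = 2√(13.25) ≈ 7.28.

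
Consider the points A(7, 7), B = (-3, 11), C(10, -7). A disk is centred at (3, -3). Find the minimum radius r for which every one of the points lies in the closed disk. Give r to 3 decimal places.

15.232

The required radius is the distance from (3, -3) to the farthest point.
Squared distances: 116, 232, 65.
Maximum is 232, attained at B.
r = √232 ≈ 15.232.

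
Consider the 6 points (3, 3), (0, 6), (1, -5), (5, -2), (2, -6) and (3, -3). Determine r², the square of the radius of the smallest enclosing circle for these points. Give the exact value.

37

The minimum enclosing circle of a finite set is fixed by two of the points (as a diameter) or three (as a circumcircle).
The farthest pair is (0, 6)–(2, -6) with squared distance 148. The circle on this segment as diameter has centre (1, 0) and r² = 148/4 = 37.
Check (3, 3): distance² to centre = 13 ≤ 37, so it lies inside.
All remaining points lie in this disk, and no smaller disk contains both endpoints, so this is the minimum enclosing circle.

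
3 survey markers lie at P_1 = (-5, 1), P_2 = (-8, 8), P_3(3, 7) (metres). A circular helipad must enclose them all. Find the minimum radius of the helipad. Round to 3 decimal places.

5.684

Side lengths²: P_1P_2² = 58, P_1P_3² = 100, P_2P_3² = 122.
Since P_2P_3² = 122 < 100 + 58 = 158, the triangle is acute, so the smallest enclosing circle is the circumcircle.
Circumcentre = (-97/37, 228/37), r² = 44225/1369.
r = √(44225/1369) ≈ 5.684.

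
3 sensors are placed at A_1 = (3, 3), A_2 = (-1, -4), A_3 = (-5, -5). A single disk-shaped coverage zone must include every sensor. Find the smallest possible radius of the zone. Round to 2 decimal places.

Side lengths²: A_1A_2² = 65, A_1A_3² = 128, A_2A_3² = 17.
Since A_1A_3² = 128 ≥ 65 + 17 = 82, the angle opposite A_1A_3 is not acute, so the smallest enclosing circle has A_1A_3 as diameter.
Centre = midpoint of A_1A_3 = (-1, -1), r² = 128/4 = 32.
r = √32 ≈ 5.66.

5.66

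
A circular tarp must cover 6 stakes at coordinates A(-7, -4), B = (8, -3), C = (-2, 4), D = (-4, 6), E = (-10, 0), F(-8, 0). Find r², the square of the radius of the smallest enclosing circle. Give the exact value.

By Welzl's lemma the MEC is supported by two points (diametrically opposite) or three points (on a circumcircle).
The farthest pair is B–E with squared distance 333. The circle on this segment as diameter has centre (-1, -1.5) and r² = 333/4 = 83.25.
Check A: distance² to centre = 42.25 ≤ 83.25, so it lies inside.
All remaining points lie in this disk, and no smaller disk contains both endpoints, so this is the minimum enclosing circle.

83.25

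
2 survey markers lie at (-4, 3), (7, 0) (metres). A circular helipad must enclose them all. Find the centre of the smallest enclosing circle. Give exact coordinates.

The smallest circle enclosing two points has them as diameter endpoints.
Centre = midpoint = (1.5, 1.5); r² = |(-4, 3)−(7, 0)|²/4 = 130/4 = 32.5.
Centre = (1.5, 1.5).

(1.5, 1.5)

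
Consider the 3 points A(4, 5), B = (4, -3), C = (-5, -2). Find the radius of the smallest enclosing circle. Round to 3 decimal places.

Side lengths²: AB² = 64, AC² = 130, BC² = 82.
Since AC² = 130 < 82 + 64 = 146, the triangle is acute, so the smallest enclosing circle is the circumcircle.
Circumcentre = (-1/9, 1), r² = 2665/81.
r = √(2665/81) ≈ 5.736.

5.736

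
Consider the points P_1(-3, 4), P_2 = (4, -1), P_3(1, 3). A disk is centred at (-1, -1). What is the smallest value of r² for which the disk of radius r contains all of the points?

The required radius is the distance from (-1, -1) to the farthest point.
Squared distances: 29, 25, 20.
Maximum is 29, attained at P_1.

29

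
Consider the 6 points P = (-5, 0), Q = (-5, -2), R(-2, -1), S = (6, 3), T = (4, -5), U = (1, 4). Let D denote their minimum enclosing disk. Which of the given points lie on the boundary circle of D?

Q, S, T

By Welzl's lemma the MEC is supported by two points (diametrically opposite) or three points (on a circumcircle).
The minimum enclosing circle is determined by three boundary points: Q, S, T.
Their circumcentre is (9/13, 1/13) with r² = 6205/169.
The farthest remaining point P is at distance² 5477/169 ≤ 6205/169.
The points at distance exactly r from the centre are Q, S, T — 3 points.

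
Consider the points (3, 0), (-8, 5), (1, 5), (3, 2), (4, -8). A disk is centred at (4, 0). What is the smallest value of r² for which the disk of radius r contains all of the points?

169

The required radius is the distance from (4, 0) to the farthest point.
Squared distances: 1, 169, 34, 5, 64.
Maximum is 169, attained at (-8, 5).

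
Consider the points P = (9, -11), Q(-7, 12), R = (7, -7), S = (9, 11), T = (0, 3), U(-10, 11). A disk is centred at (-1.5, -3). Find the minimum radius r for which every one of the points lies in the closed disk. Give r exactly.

The required radius is the distance from (-1.5, -3) to the farthest point.
Squared distances: 174.25, 255.25, 88.25, 306.25, 38.25, 268.25.
Maximum is 306.25, attained at S.
r = √(306.25) = 17.5.

17.5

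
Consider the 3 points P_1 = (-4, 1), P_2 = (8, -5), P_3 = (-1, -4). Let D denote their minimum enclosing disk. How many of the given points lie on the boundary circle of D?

Side lengths²: P_1P_2² = 180, P_1P_3² = 34, P_2P_3² = 82.
Since P_1P_2² = 180 ≥ 82 + 34 = 116, the angle opposite P_1P_2 is not acute, so the smallest enclosing circle has P_1P_2 as diameter.
Centre = midpoint of P_1P_2 = (2, -2), r² = 180/4 = 45.
The points at distance exactly r from the centre are P_1, P_2 — 2 points.

2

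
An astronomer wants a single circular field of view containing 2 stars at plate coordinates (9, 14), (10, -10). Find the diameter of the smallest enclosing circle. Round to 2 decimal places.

24.02

The smallest circle enclosing two points has them as diameter endpoints.
Centre = midpoint = (9.5, 2); r² = |(9, 14)−(10, -10)|²/4 = 577/4 = 144.25.
Diameter = 2r = 2√(144.25) ≈ 24.02.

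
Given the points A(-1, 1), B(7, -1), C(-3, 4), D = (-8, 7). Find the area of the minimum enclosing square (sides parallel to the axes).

The bounding box has width 15 and height 8.
An axis-aligned square enclosing the set must have side ≥ max(width, height).
So the minimum side is max(15, 8) = 15.
Area = 15² = 225.

225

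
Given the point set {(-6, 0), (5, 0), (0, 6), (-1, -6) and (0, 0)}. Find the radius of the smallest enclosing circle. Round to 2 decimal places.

By Welzl's lemma the MEC is supported by two points (diametrically opposite) or three points (on a circumcircle).
The farthest pair is (0, 6)–(-1, -6) with squared distance 145. The circle on this segment as diameter has centre (-0.5, 0) and r² = 145/4 = 36.25.
Check (-6, 0): distance² to centre = 30.25 ≤ 36.25, so it lies inside.
All remaining points lie in this disk, and no smaller disk contains both endpoints, so this is the minimum enclosing circle.
r = √(36.25) ≈ 6.02.

6.02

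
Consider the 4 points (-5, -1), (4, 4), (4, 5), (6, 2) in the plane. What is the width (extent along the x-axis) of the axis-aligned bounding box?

max x = 6, min x = -5, so width = 11.

11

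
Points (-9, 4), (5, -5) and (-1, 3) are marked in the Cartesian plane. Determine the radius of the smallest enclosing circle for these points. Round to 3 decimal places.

8.322

Call the three points A, B, C in the order given.
Side lengths²: AB² = 277, AC² = 65, BC² = 100.
Since AB² = 277 ≥ 100 + 65 = 165, the angle opposite AB is not acute, so the smallest enclosing circle has AB as diameter.
Centre = midpoint of AB = (-2, -0.5), r² = 277/4 = 69.25.
r = √(69.25) ≈ 8.322.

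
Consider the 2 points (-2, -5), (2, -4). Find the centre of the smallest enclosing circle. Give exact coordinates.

The smallest circle enclosing two points has them as diameter endpoints.
Centre = midpoint = (0, -4.5); r² = |(-2, -5)−(2, -4)|²/4 = 17/4 = 4.25.
Centre = (0, -4.5).

(0, -4.5)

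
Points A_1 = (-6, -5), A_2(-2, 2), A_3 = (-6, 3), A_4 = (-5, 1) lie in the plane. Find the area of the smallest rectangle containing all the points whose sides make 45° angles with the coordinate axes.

In coordinates u = x + y, v = x − y the rectangle is axis-aligned; the map (x,y)→(u,v) scales areas by 2.
u-values: -11, 0, -3, -4; range = 0 − (-11) = 11.
v-values: -1, -4, -9, -6; range = -1 − (-9) = 8.
Area = (11 × 8) / 2 = 44.

44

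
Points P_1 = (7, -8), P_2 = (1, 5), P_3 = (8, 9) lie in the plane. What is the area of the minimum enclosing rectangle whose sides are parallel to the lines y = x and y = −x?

In coordinates u = x + y, v = x − y the rectangle is axis-aligned; the map (x,y)→(u,v) scales areas by 2.
u-values: -1, 6, 17; range = 17 − (-1) = 18.
v-values: 15, -4, -1; range = 15 − (-4) = 19.
Area = (18 × 19) / 2 = 171.

171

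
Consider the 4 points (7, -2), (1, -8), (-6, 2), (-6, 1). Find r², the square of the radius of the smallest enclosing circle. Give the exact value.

27565/578

By Welzl's lemma the MEC is supported by two points (diametrically opposite) or three points (on a circumcircle).
The minimum enclosing circle is determined by three boundary points: (7, -2), (1, -8), (-6, 2).
Their circumcentre is (5/34, -39/34) with r² = 27565/578.
The farthest remaining point (-6, 1) is at distance² 24505/578 ≤ 27565/578.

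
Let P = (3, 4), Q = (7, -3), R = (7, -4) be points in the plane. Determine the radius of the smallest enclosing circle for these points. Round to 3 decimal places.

Side lengths²: PQ² = 65, PR² = 80, QR² = 1.
Since PR² = 80 ≥ 65 + 1 = 66, the angle opposite PR is not acute, so the smallest enclosing circle has PR as diameter.
Centre = midpoint of PR = (5, 0), r² = 80/4 = 20.
r = √20 ≈ 4.472.

4.472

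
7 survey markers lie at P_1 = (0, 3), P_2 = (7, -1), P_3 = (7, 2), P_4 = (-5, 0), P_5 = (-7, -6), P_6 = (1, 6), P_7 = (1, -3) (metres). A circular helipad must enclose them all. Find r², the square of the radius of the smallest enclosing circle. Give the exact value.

65

The minimum enclosing circle of a finite set is fixed by two of the points (as a diameter) or three (as a circumcircle).
The farthest pair is P_3–P_5 with squared distance 260. The circle on this segment as diameter has centre (0, -2) and r² = 260/4 = 65.
Check P_1: distance² to centre = 25 ≤ 65, so it lies inside.
All remaining points lie in this disk, and no smaller disk contains both endpoints, so this is the minimum enclosing circle.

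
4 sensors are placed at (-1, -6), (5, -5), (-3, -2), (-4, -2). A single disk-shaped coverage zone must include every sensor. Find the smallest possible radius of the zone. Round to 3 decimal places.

The minimum enclosing circle of a finite set is fixed by two of the points (as a diameter) or three (as a circumcircle).
The farthest pair is (5, -5)–(-4, -2) with squared distance 90. The circle on this segment as diameter has centre (0.5, -3.5) and r² = 90/4 = 22.5.
Check (-1, -6): distance² to centre = 8.5 ≤ 22.5, so it lies inside.
All remaining points lie in this disk, and no smaller disk contains both endpoints, so this is the minimum enclosing circle.
r = √(22.5) ≈ 4.743.

4.743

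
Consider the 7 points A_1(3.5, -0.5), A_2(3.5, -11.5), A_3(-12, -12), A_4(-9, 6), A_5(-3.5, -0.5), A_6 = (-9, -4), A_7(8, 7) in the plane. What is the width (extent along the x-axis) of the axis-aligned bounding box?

max x = 8, min x = -12, so width = 20.

20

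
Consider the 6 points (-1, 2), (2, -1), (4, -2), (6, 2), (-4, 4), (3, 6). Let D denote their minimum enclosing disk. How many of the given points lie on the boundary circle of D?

3

By Welzl's lemma the MEC is supported by two points (diametrically opposite) or three points (on a circumcircle).
The minimum enclosing circle is determined by three boundary points: (4, -2), (6, 2), (-4, 4).
Their circumcentre is (9/11, 23/11) with r² = 3250/121.
The farthest remaining point (3, 6) is at distance² 2425/121 ≤ 3250/121.
The points at distance exactly r from the centre are (4, -2), (6, 2), (-4, 4) — 3 points.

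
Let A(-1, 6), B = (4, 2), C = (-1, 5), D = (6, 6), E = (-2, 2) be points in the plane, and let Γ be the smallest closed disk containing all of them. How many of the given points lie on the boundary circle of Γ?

2

The minimum enclosing circle of a finite set is fixed by two of the points (as a diameter) or three (as a circumcircle).
The farthest pair is D–E with squared distance 80. The circle on this segment as diameter has centre (2, 4) and r² = 80/4 = 20.
Check A: distance² to centre = 13 ≤ 20, so it lies inside.
All remaining points lie in this disk, and no smaller disk contains both endpoints, so this is the minimum enclosing circle.
The points at distance exactly r from the centre are D, E — 2 points.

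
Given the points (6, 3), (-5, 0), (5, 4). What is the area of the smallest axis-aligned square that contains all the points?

121

The bounding box has width 11 and height 4.
An axis-aligned square enclosing the set must have side ≥ max(width, height).
So the minimum side is max(11, 4) = 11.
Area = 11² = 121.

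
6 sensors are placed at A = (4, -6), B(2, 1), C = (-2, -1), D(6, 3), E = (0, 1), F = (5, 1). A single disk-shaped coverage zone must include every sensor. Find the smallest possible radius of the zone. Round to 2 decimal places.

By Welzl's lemma the MEC is supported by two points (diametrically opposite) or three points (on a circumcircle).
The minimum enclosing circle is determined by three boundary points: A, C, D.
Their circumcentre is (3.03125, -1.0625) with r² = 25.3173828125.
The farthest remaining point E is at distance² 13.4423828125 ≤ 25.3173828125.
r = √(25.3173828125) ≈ 5.03.

5.03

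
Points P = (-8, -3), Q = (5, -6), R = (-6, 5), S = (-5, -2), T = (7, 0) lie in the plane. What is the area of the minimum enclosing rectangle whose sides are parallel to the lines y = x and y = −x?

198

In coordinates u = x + y, v = x − y the rectangle is axis-aligned; the map (x,y)→(u,v) scales areas by 2.
u-values: -11, -1, -1, -7, 7; range = 7 − (-11) = 18.
v-values: -5, 11, -11, -3, 7; range = 11 − (-11) = 22.
Area = (18 × 22) / 2 = 198.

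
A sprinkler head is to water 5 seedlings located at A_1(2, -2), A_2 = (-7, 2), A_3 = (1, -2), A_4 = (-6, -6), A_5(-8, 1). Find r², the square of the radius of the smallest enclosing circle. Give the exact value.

28.2080078125

By Welzl's lemma the MEC is supported by two points (diametrically opposite) or three points (on a circumcircle).
The minimum enclosing circle is determined by three boundary points: A_1, A_4, A_5.
Their circumcentre is (-3.28125, -1.4375) with r² = 28.2080078125.
The farthest remaining point A_2 is at distance² 25.6455078125 ≤ 28.2080078125.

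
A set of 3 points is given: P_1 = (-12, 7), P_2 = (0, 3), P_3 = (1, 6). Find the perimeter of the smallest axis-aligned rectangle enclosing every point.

34

Width = max x − min x = 1 − (-12) = 13.
Height = max y − min y = 7 − 3 = 4.
Perimeter = 2(13 + 4) = 34.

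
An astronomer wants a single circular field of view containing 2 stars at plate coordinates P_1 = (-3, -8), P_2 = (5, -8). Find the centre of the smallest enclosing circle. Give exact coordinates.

(1, -8)

The smallest circle enclosing two points has them as diameter endpoints.
Centre = midpoint = (1, -8); r² = |P_1P_2|²/4 = 64/4 = 16.
Centre = (1, -8).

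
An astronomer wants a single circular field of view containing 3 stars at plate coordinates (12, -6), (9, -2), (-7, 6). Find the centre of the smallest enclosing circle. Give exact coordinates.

(2.5, 0)

Call the three points A, B, C in the order given.
Side lengths²: AB² = 25, AC² = 505, BC² = 320.
Since AC² = 505 ≥ 320 + 25 = 345, the angle opposite AC is not acute, so the smallest enclosing circle has AC as diameter.
Centre = midpoint of AC = (2.5, 0), r² = 505/4 = 126.25.
Centre = (2.5, 0).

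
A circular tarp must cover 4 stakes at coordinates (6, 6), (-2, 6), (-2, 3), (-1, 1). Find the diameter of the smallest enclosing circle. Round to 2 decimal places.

The minimum enclosing circle is determined by three boundary points: (6, 6), (-2, 6), (-1, 1).
Their circumcentre is (2, 4.2) with r² = 19.24.
The farthest remaining point (-2, 3) is at distance² 17.44 ≤ 19.24.
Diameter = 2r = 2√(19.24) ≈ 8.77.

8.77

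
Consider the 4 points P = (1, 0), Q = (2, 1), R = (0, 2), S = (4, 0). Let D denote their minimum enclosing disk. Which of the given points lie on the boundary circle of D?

R, S

A smallest enclosing disk is always determined by at most three of the input points on its boundary.
The farthest pair is R–S with squared distance 20. The circle on this segment as diameter has centre (2, 1) and r² = 20/4 = 5.
Check P: distance² to centre = 2 ≤ 5, so it lies inside.
All remaining points lie in this disk, and no smaller disk contains both endpoints, so this is the minimum enclosing circle.
The points at distance exactly r from the centre are R, S — 2 points.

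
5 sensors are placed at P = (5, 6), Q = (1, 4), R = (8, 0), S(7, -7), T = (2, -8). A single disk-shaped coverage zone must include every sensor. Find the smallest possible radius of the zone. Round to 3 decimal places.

A smallest enclosing disk is always determined by at most three of the input points on its boundary.
The farthest pair is P–T with squared distance 205. The circle on this segment as diameter has centre (3.5, -1) and r² = 205/4 = 51.25.
Check Q: distance² to centre = 31.25 ≤ 51.25, so it lies inside.
All remaining points lie in this disk, and no smaller disk contains both endpoints, so this is the minimum enclosing circle.
r = √(51.25) ≈ 7.159.

7.159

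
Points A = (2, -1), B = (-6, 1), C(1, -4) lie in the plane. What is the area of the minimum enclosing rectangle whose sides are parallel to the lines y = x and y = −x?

36

In coordinates u = x + y, v = x − y the rectangle is axis-aligned; the map (x,y)→(u,v) scales areas by 2.
u-values: 1, -5, -3; range = 1 − (-5) = 6.
v-values: 3, -7, 5; range = 5 − (-7) = 12.
Area = (6 × 12) / 2 = 36.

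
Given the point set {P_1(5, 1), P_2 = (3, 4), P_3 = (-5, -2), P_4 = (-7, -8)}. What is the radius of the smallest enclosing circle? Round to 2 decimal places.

7.81

The farthest pair is P_2–P_4 with squared distance 244. The circle on this segment as diameter has centre (-2, -2) and r² = 244/4 = 61.
Check P_1: distance² to centre = 58 ≤ 61, so it lies inside.
All remaining points lie in this disk, and no smaller disk contains both endpoints, so this is the minimum enclosing circle.
r = √61 ≈ 7.81.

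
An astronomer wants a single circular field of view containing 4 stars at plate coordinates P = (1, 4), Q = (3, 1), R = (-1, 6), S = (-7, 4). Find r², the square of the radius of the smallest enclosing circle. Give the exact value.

A smallest enclosing disk is always determined by at most three of the input points on its boundary.
The farthest pair is Q–S with squared distance 109. The circle on this segment as diameter has centre (-2, 2.5) and r² = 109/4 = 27.25.
Check P: distance² to centre = 11.25 ≤ 27.25, so it lies inside.
All remaining points lie in this disk, and no smaller disk contains both endpoints, so this is the minimum enclosing circle.

27.25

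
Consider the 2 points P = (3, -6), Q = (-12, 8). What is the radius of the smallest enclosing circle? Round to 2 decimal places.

10.26

The smallest circle enclosing two points has them as diameter endpoints.
Centre = midpoint = (-4.5, 1); r² = |PQ|²/4 = 421/4 = 105.25.
r = √(105.25) ≈ 10.26.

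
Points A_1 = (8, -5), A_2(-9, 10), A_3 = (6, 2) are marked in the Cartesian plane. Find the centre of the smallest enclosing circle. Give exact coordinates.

(-0.5, 2.5)

Side lengths²: A_1A_2² = 514, A_1A_3² = 53, A_2A_3² = 289.
Since A_1A_2² = 514 ≥ 289 + 53 = 342, the angle opposite A_1A_2 is not acute, so the smallest enclosing circle has A_1A_2 as diameter.
Centre = midpoint of A_1A_2 = (-0.5, 2.5), r² = 514/4 = 128.5.
Centre = (-0.5, 2.5).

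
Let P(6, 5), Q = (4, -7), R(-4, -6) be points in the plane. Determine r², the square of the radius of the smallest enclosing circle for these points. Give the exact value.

Side lengths²: PQ² = 148, PR² = 221, QR² = 65.
Since PR² = 221 ≥ 148 + 65 = 213, the angle opposite PR is not acute, so the smallest enclosing circle has PR as diameter.
Centre = midpoint of PR = (1, -0.5), r² = 221/4 = 55.25.

55.25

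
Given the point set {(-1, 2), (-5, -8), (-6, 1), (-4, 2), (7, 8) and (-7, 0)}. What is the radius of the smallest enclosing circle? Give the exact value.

10

The minimum enclosing circle of a finite set is fixed by two of the points (as a diameter) or three (as a circumcircle).
The farthest pair is (-5, -8)–(7, 8) with squared distance 400. The circle on this segment as diameter has centre (1, 0) and r² = 400/4 = 100.
Check (-1, 2): distance² to centre = 8 ≤ 100, so it lies inside.
All remaining points lie in this disk, and no smaller disk contains both endpoints, so this is the minimum enclosing circle.
r = √100 = 10.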